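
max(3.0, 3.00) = 3.00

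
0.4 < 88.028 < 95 True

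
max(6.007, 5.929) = 6.007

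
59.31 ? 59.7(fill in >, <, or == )<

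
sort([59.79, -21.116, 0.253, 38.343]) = [-21.116, 0.253, 38.343, 59.79]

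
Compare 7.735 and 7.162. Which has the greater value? 7.735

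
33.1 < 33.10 False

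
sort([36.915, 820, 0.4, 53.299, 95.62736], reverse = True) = [820, 95.62736, 53.299, 36.915, 0.4]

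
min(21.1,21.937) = 21.1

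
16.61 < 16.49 False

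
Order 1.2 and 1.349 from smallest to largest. 1.2, 1.349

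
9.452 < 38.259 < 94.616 True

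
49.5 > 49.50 False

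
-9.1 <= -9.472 False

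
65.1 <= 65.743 True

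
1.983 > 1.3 True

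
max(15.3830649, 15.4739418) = 15.4739418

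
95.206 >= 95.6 False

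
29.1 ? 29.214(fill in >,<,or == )<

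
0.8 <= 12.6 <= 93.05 True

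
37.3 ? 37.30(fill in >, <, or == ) ==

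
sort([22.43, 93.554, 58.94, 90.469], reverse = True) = [93.554, 90.469, 58.94, 22.43]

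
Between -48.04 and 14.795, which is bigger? 14.795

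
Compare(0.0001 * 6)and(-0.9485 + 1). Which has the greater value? (-0.9485 + 1)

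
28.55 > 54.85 False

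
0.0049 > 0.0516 False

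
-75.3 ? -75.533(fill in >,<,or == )>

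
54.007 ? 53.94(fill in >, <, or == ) >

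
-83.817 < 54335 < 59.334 False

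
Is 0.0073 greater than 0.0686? No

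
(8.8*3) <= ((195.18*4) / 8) True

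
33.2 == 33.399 False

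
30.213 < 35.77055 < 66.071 True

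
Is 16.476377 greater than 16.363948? Yes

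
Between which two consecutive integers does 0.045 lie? 0 and 1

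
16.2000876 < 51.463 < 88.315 True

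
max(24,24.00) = 24.00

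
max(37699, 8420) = 37699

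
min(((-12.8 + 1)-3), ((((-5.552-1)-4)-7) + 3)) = -14.8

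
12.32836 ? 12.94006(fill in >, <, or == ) <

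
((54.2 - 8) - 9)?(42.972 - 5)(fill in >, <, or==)<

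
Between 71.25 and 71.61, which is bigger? 71.61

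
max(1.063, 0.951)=1.063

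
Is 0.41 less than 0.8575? Yes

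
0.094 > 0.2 False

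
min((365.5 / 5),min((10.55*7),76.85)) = 73.1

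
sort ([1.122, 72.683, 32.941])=[1.122, 32.941, 72.683]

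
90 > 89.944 True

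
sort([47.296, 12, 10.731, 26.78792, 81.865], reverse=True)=[81.865, 47.296, 26.78792, 12, 10.731]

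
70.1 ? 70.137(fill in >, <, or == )<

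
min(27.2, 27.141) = 27.141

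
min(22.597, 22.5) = 22.5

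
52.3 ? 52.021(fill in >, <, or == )>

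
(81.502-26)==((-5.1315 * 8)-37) False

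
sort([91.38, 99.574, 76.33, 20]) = [20, 76.33, 91.38, 99.574]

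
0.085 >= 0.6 False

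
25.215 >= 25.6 False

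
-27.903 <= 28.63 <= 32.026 True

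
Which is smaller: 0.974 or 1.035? 0.974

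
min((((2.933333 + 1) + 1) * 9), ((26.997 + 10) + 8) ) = 44.399997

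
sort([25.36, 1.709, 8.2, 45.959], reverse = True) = [45.959, 25.36, 8.2, 1.709]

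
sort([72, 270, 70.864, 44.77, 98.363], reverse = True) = [270, 98.363, 72, 70.864, 44.77]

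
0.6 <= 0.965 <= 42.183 True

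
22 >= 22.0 True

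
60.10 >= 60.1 True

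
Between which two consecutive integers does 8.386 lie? 8 and 9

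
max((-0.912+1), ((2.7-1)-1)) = 0.7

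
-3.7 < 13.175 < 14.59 True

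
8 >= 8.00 True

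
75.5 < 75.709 True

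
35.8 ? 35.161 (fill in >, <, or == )>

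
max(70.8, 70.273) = 70.8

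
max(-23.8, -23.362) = -23.362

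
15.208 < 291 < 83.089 False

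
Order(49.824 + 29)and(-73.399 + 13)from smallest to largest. (-73.399 + 13), (49.824 + 29)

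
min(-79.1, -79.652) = -79.652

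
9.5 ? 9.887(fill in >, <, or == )<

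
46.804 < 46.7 False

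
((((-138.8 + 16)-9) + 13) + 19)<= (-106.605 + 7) True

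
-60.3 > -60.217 False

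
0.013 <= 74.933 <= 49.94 False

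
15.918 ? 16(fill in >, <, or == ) <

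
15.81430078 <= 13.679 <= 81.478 False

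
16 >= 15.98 True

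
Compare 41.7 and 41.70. They are equal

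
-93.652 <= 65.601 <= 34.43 False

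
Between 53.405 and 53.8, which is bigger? 53.8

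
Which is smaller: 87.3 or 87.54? 87.3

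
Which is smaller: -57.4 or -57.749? -57.749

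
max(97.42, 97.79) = 97.79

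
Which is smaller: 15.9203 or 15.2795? 15.2795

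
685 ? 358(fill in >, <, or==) >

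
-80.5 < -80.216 True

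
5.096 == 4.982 False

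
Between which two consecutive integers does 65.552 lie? 65 and 66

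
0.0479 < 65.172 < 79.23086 True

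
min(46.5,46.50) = 46.5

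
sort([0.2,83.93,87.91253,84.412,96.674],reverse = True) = [96.674,87.91253,84.412,83.93,0.2]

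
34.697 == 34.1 False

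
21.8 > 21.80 False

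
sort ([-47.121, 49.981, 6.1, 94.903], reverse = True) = [94.903, 49.981, 6.1, -47.121]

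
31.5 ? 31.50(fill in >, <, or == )==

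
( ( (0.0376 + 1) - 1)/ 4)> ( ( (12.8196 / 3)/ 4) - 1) False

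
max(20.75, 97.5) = 97.5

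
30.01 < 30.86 True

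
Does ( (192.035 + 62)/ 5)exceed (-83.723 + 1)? Yes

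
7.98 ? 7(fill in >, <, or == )>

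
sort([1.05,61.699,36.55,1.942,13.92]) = [1.05,1.942,13.92,36.55,61.699]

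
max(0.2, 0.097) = 0.2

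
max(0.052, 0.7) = 0.7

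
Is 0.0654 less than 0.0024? No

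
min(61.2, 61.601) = 61.2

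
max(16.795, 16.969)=16.969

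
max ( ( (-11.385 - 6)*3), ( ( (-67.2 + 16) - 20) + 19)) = -52.155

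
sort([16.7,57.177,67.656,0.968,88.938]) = [0.968,16.7,57.177,67.656,88.938]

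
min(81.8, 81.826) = 81.8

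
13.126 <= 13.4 True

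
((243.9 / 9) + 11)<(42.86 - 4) True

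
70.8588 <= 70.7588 False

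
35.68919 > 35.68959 False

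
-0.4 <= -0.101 True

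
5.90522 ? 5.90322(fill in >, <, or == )>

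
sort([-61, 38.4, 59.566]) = [-61, 38.4, 59.566]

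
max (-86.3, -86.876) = -86.3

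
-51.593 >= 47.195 False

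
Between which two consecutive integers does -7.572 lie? -8 and -7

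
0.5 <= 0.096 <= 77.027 False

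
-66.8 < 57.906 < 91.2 True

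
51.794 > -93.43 True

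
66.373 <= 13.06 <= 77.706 False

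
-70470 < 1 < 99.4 True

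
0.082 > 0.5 False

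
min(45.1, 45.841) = 45.1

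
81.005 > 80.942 True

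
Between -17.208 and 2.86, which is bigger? 2.86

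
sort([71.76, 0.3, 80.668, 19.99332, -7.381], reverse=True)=[80.668, 71.76, 19.99332, 0.3, -7.381]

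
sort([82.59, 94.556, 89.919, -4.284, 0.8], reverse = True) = [94.556, 89.919, 82.59, 0.8, -4.284]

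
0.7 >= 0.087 True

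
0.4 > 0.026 True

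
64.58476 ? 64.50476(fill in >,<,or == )>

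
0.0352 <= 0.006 False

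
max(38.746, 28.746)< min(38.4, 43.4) False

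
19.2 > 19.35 False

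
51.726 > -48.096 True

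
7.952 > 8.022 False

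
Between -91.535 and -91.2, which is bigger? -91.2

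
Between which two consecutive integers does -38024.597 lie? -38025 and -38024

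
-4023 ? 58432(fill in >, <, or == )<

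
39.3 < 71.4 True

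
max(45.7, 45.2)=45.7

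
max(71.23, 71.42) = 71.42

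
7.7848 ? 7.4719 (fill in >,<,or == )>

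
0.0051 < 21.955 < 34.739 True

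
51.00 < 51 False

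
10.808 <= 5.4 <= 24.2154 False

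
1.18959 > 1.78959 False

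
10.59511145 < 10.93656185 True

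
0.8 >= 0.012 True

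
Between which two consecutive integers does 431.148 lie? 431 and 432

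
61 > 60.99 True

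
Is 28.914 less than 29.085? Yes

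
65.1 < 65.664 True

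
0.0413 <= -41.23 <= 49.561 False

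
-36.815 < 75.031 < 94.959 True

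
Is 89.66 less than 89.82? Yes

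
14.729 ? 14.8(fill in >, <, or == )<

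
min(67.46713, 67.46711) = 67.46711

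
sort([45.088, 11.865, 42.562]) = [11.865, 42.562, 45.088]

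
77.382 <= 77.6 True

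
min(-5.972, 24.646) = -5.972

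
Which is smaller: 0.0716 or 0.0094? 0.0094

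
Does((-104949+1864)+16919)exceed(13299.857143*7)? No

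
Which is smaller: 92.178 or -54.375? -54.375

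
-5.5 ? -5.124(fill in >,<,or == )<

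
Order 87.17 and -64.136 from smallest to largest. -64.136, 87.17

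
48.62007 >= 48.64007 False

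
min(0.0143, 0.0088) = 0.0088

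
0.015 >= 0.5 False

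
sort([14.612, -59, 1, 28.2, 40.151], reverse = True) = [40.151, 28.2, 14.612, 1, -59]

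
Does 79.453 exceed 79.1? Yes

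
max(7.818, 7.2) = 7.818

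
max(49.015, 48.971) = 49.015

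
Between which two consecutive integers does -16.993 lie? -17 and -16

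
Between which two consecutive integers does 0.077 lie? 0 and 1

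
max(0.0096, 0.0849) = 0.0849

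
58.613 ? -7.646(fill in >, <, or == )>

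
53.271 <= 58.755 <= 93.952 True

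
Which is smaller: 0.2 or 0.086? 0.086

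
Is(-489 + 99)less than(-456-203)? No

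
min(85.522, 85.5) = 85.5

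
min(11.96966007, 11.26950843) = 11.26950843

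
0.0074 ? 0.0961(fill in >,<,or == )<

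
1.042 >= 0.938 True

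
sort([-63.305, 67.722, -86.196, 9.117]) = [-86.196, -63.305, 9.117, 67.722]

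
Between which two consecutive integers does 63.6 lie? 63 and 64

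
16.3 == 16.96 False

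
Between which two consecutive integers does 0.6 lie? 0 and 1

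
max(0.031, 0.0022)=0.031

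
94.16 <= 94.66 True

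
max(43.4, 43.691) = 43.691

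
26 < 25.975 False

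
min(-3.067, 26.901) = -3.067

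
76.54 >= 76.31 True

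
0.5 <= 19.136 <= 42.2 True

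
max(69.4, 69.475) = 69.475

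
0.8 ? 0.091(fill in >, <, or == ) >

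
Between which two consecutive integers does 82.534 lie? 82 and 83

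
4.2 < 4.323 True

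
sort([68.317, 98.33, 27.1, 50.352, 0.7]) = [0.7, 27.1, 50.352, 68.317, 98.33]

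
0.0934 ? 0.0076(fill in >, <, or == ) >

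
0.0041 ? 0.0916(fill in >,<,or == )<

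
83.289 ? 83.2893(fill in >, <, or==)<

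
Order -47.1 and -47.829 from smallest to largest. -47.829, -47.1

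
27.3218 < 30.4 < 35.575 True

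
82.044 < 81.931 False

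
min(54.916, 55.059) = 54.916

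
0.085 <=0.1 True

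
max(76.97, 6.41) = 76.97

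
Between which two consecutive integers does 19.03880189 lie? 19 and 20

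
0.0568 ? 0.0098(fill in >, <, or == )>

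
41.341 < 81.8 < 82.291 True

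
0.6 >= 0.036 True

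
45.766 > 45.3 True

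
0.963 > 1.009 False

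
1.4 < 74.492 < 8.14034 False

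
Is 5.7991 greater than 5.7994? No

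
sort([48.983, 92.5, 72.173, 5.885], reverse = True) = [92.5, 72.173, 48.983, 5.885]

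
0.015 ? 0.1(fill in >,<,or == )<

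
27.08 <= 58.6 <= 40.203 False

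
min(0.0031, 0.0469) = 0.0031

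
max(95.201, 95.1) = 95.201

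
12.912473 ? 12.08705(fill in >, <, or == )>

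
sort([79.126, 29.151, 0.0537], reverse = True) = [79.126, 29.151, 0.0537]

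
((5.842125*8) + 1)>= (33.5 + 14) True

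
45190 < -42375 False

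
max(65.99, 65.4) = 65.99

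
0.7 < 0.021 False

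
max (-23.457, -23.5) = -23.457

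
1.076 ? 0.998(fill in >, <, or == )>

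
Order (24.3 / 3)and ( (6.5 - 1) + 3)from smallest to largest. (24.3 / 3),( (6.5 - 1) + 3)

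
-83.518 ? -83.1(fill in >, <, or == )<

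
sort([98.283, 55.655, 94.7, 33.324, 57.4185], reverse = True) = [98.283, 94.7, 57.4185, 55.655, 33.324]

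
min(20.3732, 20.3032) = 20.3032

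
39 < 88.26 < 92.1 True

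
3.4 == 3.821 False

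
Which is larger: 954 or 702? 954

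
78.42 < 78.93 True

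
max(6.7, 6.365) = 6.7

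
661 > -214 True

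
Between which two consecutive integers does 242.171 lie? 242 and 243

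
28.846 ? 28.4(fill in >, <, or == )>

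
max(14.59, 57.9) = 57.9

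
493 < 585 True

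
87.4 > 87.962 False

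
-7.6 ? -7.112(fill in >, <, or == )<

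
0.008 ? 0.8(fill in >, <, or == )<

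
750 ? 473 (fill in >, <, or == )>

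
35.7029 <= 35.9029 True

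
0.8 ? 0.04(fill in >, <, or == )>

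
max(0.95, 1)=1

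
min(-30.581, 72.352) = -30.581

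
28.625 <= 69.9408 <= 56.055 False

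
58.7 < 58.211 False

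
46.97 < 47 True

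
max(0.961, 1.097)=1.097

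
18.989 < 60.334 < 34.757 False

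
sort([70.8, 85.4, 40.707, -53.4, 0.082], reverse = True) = [85.4, 70.8, 40.707, 0.082, -53.4]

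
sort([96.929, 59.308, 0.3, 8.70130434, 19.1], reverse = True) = [96.929, 59.308, 19.1, 8.70130434, 0.3]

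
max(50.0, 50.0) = 50.0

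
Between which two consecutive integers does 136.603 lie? 136 and 137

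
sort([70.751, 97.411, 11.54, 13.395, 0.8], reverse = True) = [97.411, 70.751, 13.395, 11.54, 0.8]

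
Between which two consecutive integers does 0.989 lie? 0 and 1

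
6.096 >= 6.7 False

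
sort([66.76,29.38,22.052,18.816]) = [18.816,22.052,29.38,66.76]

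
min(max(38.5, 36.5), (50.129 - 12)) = 38.129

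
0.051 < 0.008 False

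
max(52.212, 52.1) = 52.212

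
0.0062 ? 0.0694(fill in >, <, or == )<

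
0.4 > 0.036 True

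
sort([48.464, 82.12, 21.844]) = [21.844, 48.464, 82.12]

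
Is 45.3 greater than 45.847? No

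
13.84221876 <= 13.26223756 False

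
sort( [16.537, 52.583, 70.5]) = [16.537, 52.583, 70.5]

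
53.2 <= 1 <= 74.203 False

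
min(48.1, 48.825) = 48.1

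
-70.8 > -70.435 False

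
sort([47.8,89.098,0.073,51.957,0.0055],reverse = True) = [89.098,51.957,47.8,0.073,0.0055]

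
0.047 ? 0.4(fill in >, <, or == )<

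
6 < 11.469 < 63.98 True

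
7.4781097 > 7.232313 True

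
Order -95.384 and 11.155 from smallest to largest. -95.384, 11.155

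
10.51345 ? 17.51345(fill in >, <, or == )<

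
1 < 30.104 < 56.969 True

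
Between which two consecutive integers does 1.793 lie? 1 and 2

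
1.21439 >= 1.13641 True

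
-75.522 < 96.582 True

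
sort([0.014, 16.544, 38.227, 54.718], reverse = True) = [54.718, 38.227, 16.544, 0.014]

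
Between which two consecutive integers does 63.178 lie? 63 and 64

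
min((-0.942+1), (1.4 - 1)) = 0.058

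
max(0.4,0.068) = 0.4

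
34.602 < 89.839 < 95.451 True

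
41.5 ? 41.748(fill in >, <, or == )<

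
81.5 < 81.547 True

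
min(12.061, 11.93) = 11.93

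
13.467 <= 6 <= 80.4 False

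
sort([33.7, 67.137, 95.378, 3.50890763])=[3.50890763, 33.7, 67.137, 95.378]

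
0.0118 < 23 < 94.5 True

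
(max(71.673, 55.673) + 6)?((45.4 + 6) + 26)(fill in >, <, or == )>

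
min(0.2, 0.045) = 0.045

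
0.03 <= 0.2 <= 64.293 True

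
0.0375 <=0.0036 False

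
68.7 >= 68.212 True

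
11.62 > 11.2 True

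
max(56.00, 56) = 56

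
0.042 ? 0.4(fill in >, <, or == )<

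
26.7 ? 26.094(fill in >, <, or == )>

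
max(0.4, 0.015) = 0.4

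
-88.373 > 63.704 False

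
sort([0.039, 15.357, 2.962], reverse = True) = [15.357, 2.962, 0.039]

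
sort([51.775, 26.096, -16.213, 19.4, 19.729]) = [-16.213, 19.4, 19.729, 26.096, 51.775]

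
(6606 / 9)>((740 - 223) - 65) True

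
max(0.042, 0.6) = 0.6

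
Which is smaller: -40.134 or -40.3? -40.3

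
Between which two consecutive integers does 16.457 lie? 16 and 17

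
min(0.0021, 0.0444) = 0.0021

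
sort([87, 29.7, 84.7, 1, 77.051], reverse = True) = [87, 84.7, 77.051, 29.7, 1]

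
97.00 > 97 False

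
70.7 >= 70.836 False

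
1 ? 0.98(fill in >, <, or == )>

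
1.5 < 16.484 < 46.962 True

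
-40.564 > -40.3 False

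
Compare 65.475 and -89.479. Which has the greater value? 65.475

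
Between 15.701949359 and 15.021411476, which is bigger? 15.701949359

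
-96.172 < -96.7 False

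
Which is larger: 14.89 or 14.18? 14.89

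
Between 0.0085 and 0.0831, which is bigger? 0.0831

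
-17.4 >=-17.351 False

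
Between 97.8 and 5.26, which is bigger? 97.8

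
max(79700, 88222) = 88222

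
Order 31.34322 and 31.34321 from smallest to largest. 31.34321, 31.34322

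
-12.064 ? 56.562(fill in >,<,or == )<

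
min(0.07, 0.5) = 0.07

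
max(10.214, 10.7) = 10.7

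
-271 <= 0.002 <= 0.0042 True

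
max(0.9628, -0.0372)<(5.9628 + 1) True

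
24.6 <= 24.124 False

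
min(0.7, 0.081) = 0.081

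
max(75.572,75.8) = 75.8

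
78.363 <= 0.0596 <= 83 False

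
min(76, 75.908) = 75.908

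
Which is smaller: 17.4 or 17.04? 17.04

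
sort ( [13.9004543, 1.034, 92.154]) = [1.034, 13.9004543, 92.154]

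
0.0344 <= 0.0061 False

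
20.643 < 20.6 False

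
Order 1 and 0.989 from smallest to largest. 0.989, 1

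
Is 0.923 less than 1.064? Yes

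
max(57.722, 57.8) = 57.8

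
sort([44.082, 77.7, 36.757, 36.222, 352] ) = [36.222, 36.757, 44.082, 77.7, 352]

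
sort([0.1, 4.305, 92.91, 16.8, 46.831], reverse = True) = [92.91, 46.831, 16.8, 4.305, 0.1]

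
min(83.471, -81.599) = -81.599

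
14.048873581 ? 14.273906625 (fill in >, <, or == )<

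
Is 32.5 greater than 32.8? No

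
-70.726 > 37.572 False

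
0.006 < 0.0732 True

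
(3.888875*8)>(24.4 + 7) False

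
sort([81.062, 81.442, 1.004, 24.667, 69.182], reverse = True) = [81.442, 81.062, 69.182, 24.667, 1.004]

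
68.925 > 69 False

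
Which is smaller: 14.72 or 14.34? 14.34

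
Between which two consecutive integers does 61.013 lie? 61 and 62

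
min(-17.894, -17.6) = -17.894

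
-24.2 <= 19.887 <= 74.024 True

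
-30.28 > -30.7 True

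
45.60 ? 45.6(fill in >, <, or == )==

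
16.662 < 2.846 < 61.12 False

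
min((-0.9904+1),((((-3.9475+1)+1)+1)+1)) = 0.0096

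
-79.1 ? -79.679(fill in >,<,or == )>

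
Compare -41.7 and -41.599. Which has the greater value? -41.599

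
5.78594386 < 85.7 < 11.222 False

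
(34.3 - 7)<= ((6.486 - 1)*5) True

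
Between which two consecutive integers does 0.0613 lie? 0 and 1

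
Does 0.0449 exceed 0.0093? Yes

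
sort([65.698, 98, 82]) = [65.698, 82, 98]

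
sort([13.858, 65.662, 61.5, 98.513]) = [13.858, 61.5, 65.662, 98.513]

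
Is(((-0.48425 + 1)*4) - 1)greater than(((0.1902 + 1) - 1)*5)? Yes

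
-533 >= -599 True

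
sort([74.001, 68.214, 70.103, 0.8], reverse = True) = [74.001, 70.103, 68.214, 0.8]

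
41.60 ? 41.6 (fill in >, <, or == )==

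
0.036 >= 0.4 False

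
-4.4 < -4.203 True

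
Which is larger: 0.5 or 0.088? 0.5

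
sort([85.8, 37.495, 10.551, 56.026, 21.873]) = [10.551, 21.873, 37.495, 56.026, 85.8]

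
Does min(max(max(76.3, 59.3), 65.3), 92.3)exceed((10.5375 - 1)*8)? No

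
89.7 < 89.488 False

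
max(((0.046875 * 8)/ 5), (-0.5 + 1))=0.5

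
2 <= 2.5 True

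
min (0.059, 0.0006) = 0.0006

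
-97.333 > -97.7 True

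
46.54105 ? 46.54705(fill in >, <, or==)<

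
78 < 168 True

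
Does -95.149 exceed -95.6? Yes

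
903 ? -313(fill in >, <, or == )>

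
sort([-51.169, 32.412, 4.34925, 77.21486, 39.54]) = [-51.169, 4.34925, 32.412, 39.54, 77.21486]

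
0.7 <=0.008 False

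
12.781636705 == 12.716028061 False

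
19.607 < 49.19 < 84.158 True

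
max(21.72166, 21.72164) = 21.72166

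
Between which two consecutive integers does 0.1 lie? 0 and 1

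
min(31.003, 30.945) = 30.945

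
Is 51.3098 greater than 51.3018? Yes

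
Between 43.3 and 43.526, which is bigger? 43.526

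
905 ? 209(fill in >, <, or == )>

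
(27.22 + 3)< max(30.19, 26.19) False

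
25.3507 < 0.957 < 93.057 False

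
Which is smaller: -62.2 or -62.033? -62.2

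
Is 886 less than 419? No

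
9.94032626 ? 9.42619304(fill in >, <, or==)>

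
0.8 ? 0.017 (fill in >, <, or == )>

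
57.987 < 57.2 False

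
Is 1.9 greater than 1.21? Yes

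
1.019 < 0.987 False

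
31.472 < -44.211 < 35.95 False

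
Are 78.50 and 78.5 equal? Yes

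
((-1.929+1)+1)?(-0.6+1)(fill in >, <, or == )<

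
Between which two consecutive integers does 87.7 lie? 87 and 88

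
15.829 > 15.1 True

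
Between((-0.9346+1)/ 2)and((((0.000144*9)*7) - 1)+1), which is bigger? ((-0.9346+1)/ 2)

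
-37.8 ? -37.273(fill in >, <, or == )<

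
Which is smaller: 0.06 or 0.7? 0.06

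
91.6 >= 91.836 False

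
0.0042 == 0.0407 False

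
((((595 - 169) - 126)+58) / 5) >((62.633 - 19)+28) False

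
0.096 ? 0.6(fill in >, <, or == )<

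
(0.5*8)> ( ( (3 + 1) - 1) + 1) False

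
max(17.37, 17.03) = 17.37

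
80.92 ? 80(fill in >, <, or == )>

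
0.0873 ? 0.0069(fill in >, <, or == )>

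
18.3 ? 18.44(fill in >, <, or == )<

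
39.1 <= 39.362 True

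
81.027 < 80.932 False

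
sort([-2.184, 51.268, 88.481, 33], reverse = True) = [88.481, 51.268, 33, -2.184]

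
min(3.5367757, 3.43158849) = 3.43158849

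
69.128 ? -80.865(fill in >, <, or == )>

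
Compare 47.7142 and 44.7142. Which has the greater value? 47.7142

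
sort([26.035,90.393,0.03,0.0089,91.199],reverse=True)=[91.199,90.393,26.035,0.03,0.0089]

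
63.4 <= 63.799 True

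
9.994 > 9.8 True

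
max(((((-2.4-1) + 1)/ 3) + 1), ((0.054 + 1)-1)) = 0.2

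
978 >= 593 True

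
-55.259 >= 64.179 False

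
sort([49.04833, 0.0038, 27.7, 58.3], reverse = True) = [58.3, 49.04833, 27.7, 0.0038]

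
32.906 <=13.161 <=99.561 False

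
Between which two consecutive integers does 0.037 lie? 0 and 1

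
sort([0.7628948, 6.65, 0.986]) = [0.7628948, 0.986, 6.65]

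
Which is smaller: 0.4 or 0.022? 0.022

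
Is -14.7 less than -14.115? Yes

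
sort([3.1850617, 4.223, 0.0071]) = [0.0071, 3.1850617, 4.223]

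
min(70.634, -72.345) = -72.345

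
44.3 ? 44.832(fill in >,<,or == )<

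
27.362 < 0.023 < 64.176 False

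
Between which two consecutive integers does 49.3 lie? 49 and 50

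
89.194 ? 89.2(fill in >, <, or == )<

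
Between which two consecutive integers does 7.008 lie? 7 and 8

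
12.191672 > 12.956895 False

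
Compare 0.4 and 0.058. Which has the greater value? 0.4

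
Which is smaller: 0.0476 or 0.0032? 0.0032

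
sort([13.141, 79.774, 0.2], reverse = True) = [79.774, 13.141, 0.2]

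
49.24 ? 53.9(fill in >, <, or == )<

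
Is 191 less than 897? Yes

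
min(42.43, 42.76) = 42.43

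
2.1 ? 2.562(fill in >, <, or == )<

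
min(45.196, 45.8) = 45.196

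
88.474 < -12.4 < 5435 False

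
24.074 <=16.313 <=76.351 False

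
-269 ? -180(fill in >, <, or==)<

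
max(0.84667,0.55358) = 0.84667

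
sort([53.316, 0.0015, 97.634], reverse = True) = [97.634, 53.316, 0.0015]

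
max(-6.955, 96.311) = 96.311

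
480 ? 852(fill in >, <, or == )<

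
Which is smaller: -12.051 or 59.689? -12.051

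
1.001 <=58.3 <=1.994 False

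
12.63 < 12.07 False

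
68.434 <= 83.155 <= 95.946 True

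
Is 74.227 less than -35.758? No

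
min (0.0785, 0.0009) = 0.0009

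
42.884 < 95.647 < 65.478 False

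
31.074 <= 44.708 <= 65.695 True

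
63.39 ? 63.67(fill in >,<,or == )<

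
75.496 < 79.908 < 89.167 True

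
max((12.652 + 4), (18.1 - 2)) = 16.652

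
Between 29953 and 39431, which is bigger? 39431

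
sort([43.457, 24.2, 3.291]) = [3.291, 24.2, 43.457]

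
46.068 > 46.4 False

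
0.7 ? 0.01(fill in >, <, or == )>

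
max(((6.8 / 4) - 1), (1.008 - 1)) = 0.7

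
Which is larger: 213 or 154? 213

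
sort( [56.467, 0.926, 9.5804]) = [0.926, 9.5804, 56.467]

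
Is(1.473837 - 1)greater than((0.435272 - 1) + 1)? Yes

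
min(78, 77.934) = 77.934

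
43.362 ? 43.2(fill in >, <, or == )>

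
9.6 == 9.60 True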